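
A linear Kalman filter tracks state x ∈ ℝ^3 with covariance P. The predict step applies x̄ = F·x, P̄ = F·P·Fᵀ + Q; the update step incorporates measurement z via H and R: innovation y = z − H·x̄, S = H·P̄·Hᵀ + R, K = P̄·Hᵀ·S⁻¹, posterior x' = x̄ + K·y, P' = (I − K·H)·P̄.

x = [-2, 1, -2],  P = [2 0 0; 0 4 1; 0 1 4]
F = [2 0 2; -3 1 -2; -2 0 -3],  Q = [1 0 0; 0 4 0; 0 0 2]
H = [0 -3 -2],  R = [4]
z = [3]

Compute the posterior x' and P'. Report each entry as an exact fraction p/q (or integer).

x' = [272/463, 53/463, -718/463]
P' = [1493/463 742/463 -1255/463; 742/463 1394/463 -1911/463; -1255/463 -1911/463 6115/926]

x̄ = F·x = [-8, 11, 10]
P̄ = F·P·Fᵀ + Q = [25 -26 -32; -26 38 33; -32 33 46]
y = z − H·x̄ = [56]
S = H·P̄·Hᵀ + R = [926]
K = P̄·Hᵀ·S⁻¹ = [71/463; -90/463; -191/926]
x' = x̄ + K·y = [272/463, 53/463, -718/463]
P' = (I − K·H)·P̄ = [1493/463 742/463 -1255/463; 742/463 1394/463 -1911/463; -1255/463 -1911/463 6115/926]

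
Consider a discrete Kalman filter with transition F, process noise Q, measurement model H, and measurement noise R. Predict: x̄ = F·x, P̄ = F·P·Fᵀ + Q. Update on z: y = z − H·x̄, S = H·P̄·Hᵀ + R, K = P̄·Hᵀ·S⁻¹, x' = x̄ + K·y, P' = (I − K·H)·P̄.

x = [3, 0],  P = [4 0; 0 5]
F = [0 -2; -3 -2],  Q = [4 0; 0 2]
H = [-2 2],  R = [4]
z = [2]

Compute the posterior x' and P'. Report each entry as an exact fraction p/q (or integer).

x̄ = F·x = [0, -9]
P̄ = F·P·Fᵀ + Q = [24 20; 20 58]
y = z − H·x̄ = [20]
S = H·P̄·Hᵀ + R = [172]
K = P̄·Hᵀ·S⁻¹ = [-2/43; 19/43]
x' = x̄ + K·y = [-40/43, -7/43]
P' = (I − K·H)·P̄ = [1016/43 1012/43; 1012/43 1050/43]

x' = [-40/43, -7/43]
P' = [1016/43 1012/43; 1012/43 1050/43]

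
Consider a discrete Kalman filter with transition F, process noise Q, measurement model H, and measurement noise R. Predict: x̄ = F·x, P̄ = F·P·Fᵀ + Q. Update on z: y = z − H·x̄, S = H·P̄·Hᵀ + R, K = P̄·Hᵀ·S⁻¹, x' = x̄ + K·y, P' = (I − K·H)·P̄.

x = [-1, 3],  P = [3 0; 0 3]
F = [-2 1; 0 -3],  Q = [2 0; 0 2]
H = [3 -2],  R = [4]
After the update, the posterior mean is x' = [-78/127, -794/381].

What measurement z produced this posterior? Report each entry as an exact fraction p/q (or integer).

z = [2]

x̄ = F·x = [5, -9]
P̄ = F·P·Fᵀ + Q = [17 -9; -9 29]
S = H·P̄·Hᵀ + R = [381]
K = P̄·Hᵀ·S⁻¹ = [23/127; -85/381]
x' − x̄ = [-713/127, 2635/381] = K·y
y = (KᵀK)⁻¹·Kᵀ·(x' − x̄) = [-31]
z = y + H·x̄ = [-31] + [33] = [2]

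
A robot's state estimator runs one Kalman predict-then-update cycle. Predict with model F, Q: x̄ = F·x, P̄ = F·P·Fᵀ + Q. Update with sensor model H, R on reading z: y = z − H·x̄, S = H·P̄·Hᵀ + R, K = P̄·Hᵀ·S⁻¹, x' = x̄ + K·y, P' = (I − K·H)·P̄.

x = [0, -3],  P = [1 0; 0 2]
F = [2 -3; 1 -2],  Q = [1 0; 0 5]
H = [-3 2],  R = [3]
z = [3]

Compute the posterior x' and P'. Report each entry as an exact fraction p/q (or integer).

x̄ = F·x = [9, 6]
P̄ = F·P·Fᵀ + Q = [23 14; 14 14]
y = z − H·x̄ = [18]
S = H·P̄·Hᵀ + R = [98]
K = P̄·Hᵀ·S⁻¹ = [-41/98; -1/7]
x' = x̄ + K·y = [72/49, 24/7]
P' = (I − K·H)·P̄ = [573/98 57/7; 57/7 12]

x' = [72/49, 24/7]
P' = [573/98 57/7; 57/7 12]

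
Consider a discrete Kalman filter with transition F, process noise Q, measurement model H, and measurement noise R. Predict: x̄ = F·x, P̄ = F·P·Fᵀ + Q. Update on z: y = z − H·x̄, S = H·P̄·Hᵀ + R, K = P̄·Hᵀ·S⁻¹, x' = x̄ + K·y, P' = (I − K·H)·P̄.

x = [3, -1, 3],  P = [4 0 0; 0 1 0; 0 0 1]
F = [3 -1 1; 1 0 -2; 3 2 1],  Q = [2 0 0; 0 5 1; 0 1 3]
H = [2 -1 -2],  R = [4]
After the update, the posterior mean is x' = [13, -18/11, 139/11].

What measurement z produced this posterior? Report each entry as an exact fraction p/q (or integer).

z = [2]

x̄ = F·x = [13, -3, 10]
P̄ = F·P·Fᵀ + Q = [40 10 35; 10 13 11; 35 11 44]
S = H·P̄·Hᵀ + R = [77]
K = P̄·Hᵀ·S⁻¹ = [0; -15/77; -29/77]
x' − x̄ = [0, 15/11, 29/11] = K·y
y = (KᵀK)⁻¹·Kᵀ·(x' − x̄) = [-7]
z = y + H·x̄ = [-7] + [9] = [2]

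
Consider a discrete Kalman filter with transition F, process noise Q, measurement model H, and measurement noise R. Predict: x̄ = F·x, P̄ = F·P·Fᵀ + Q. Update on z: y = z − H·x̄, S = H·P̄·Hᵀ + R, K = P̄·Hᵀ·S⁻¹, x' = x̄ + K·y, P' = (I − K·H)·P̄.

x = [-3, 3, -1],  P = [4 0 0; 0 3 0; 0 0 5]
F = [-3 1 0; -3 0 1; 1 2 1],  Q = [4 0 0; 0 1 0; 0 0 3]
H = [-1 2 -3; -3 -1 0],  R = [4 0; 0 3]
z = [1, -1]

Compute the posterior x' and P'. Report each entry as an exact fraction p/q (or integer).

x̄ = F·x = [12, 8, 2]
P̄ = F·P·Fᵀ + Q = [43 36 -6; 36 42 -7; -6 -7 24]
y = z − H·x̄ = [3, 43]
S = H·P̄·Hᵀ + R = [335 -210; -210 648]
K = P̄·Hᵀ·S⁻¹ = [-233/9610 -1009/3844; 367/4805 -596/2883; -1553/5766 -1685/34596]
x' = x̄ + K·y = [397/620, -307/465, -1007/1116]
P' = (I − K·H)·P̄ = [15937/19220 -8169/4805 -5295/3844; -8169/4805 27487/4805 12335/2883; -5295/3844 12335/2883 126989/34596]

x' = [397/620, -307/465, -1007/1116]
P' = [15937/19220 -8169/4805 -5295/3844; -8169/4805 27487/4805 12335/2883; -5295/3844 12335/2883 126989/34596]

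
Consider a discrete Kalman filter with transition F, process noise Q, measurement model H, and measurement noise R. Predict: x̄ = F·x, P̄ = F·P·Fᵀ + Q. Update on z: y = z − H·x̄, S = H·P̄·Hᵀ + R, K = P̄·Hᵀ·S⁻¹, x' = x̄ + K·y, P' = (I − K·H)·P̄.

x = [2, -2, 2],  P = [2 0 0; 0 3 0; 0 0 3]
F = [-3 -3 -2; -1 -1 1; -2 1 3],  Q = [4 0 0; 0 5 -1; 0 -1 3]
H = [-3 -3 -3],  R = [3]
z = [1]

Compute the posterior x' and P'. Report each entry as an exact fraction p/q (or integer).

x' = [-1181/364, 883/364, 25/52]
P' = [13129/364 -1839/364 -1605/52; -1839/364 1849/364 3/52; -1605/52 3/52 1607/52]

x̄ = F·x = [-4, 2, 0]
P̄ = F·P·Fᵀ + Q = [61 9 -15; 9 13 9; -15 9 41]
y = z − H·x̄ = [-5]
S = H·P̄·Hᵀ + R = [1092]
K = P̄·Hᵀ·S⁻¹ = [-55/364; -31/364; -5/52]
x' = x̄ + K·y = [-1181/364, 883/364, 25/52]
P' = (I − K·H)·P̄ = [13129/364 -1839/364 -1605/52; -1839/364 1849/364 3/52; -1605/52 3/52 1607/52]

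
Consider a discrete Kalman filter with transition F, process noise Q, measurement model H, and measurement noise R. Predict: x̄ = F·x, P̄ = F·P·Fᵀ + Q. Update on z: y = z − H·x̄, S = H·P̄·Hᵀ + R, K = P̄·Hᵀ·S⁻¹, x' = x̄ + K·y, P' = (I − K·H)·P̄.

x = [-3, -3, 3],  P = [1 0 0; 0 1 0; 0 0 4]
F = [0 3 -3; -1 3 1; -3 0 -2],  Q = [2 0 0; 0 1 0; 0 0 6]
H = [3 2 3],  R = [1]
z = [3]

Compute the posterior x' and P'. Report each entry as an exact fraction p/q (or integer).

x̄ = F·x = [-18, -3, 3]
P̄ = F·P·Fᵀ + Q = [47 -3 24; -3 15 -5; 24 -5 31]
y = z − H·x̄ = [54]
S = H·P̄·Hᵀ + R = [1099]
K = P̄·Hᵀ·S⁻¹ = [207/1099; 6/1099; 155/1099]
x' = x̄ + K·y = [-8604/1099, -2973/1099, 11667/1099]
P' = (I − K·H)·P̄ = [8804/1099 -4539/1099 -5709/1099; -4539/1099 16449/1099 -6425/1099; -5709/1099 -6425/1099 10044/1099]

x' = [-8604/1099, -2973/1099, 11667/1099]
P' = [8804/1099 -4539/1099 -5709/1099; -4539/1099 16449/1099 -6425/1099; -5709/1099 -6425/1099 10044/1099]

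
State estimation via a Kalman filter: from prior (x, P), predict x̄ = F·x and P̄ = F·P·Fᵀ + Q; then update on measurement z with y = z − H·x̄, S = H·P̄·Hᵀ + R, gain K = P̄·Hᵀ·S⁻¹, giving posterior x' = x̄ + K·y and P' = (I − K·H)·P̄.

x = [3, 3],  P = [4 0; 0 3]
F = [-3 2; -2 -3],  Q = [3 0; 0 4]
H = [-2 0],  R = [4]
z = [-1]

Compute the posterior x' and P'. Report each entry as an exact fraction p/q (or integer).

x̄ = F·x = [-3, -15]
P̄ = F·P·Fᵀ + Q = [51 6; 6 47]
y = z − H·x̄ = [-7]
S = H·P̄·Hᵀ + R = [208]
K = P̄·Hᵀ·S⁻¹ = [-51/104; -3/52]
x' = x̄ + K·y = [45/104, -759/52]
P' = (I − K·H)·P̄ = [51/52 3/26; 3/26 602/13]

x' = [45/104, -759/52]
P' = [51/52 3/26; 3/26 602/13]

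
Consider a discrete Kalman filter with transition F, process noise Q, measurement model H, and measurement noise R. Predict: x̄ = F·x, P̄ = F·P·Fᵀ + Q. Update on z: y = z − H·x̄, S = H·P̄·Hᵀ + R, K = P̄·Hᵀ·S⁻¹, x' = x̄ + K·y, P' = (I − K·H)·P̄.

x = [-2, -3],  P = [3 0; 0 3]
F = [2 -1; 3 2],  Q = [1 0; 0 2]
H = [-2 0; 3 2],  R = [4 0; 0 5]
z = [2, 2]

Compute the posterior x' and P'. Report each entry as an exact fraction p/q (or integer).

x̄ = F·x = [-1, -12]
P̄ = F·P·Fᵀ + Q = [16 12; 12 41]
y = z − H·x̄ = [0, 29]
S = H·P̄·Hᵀ + R = [68 -144; -144 457]
K = P̄·Hᵀ·S⁻¹ = [-1064/2585 72/2585; 1506/2585 1142/2585]
x' = x̄ + K·y = [-497/2585, 2098/2585]
P' = (I − K·H)·P̄ = [2128/2585 -3012/2585; -3012/2585 7373/2585]

x' = [-497/2585, 2098/2585]
P' = [2128/2585 -3012/2585; -3012/2585 7373/2585]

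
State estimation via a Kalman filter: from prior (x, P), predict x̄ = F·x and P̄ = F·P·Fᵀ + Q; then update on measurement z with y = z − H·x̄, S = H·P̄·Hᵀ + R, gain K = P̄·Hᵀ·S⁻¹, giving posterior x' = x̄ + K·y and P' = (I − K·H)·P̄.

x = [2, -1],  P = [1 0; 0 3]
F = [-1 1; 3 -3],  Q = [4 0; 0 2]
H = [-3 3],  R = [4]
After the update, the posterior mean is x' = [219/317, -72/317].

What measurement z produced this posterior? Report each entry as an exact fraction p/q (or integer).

x̄ = F·x = [-3, 9]
P̄ = F·P·Fᵀ + Q = [8 -12; -12 38]
S = H·P̄·Hᵀ + R = [634]
K = P̄·Hᵀ·S⁻¹ = [-30/317; 75/317]
x' − x̄ = [1170/317, -2925/317] = K·y
y = (KᵀK)⁻¹·Kᵀ·(x' − x̄) = [-39]
z = y + H·x̄ = [-39] + [36] = [-3]

z = [-3]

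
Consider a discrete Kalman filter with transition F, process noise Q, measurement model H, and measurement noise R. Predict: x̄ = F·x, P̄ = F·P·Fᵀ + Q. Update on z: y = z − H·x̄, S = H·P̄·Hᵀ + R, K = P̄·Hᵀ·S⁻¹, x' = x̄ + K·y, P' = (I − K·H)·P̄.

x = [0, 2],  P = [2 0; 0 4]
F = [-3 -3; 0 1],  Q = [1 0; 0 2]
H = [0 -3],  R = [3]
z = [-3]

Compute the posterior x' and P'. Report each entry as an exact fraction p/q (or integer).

x̄ = F·x = [-6, 2]
P̄ = F·P·Fᵀ + Q = [55 -12; -12 6]
y = z − H·x̄ = [3]
S = H·P̄·Hᵀ + R = [57]
K = P̄·Hᵀ·S⁻¹ = [12/19; -6/19]
x' = x̄ + K·y = [-78/19, 20/19]
P' = (I − K·H)·P̄ = [613/19 -12/19; -12/19 6/19]

x' = [-78/19, 20/19]
P' = [613/19 -12/19; -12/19 6/19]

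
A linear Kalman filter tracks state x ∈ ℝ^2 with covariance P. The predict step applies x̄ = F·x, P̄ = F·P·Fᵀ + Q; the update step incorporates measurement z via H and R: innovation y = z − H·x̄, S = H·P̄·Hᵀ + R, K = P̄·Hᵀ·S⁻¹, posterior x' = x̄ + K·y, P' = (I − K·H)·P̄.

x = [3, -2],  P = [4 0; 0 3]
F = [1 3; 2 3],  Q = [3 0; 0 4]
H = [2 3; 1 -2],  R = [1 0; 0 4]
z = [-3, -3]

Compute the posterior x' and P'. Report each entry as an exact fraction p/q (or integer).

x' = [-49095/22279, 10365/22279]
P' = [15056/22279 -8066/22279; -8066/22279 6529/22279]

x̄ = F·x = [-3, 0]
P̄ = F·P·Fᵀ + Q = [34 35; 35 47]
y = z − H·x̄ = [3, 0]
S = H·P̄·Hᵀ + R = [980 -249; -249 86]
K = P̄·Hᵀ·S⁻¹ = [5914/22279 7797/22279; 3455/22279 -5281/22279]
x' = x̄ + K·y = [-49095/22279, 10365/22279]
P' = (I − K·H)·P̄ = [15056/22279 -8066/22279; -8066/22279 6529/22279]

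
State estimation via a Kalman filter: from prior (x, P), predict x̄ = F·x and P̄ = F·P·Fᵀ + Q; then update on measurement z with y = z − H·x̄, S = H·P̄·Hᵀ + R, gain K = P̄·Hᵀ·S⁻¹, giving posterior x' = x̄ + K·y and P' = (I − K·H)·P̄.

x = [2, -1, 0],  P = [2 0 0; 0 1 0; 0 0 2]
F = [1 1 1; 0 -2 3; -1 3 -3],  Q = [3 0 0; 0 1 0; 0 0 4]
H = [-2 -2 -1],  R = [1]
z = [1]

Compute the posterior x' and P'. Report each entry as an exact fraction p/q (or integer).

x̄ = F·x = [1, 2, -5]
P̄ = F·P·Fᵀ + Q = [8 4 -5; 4 23 -24; -5 -24 33]
y = z − H·x̄ = [2]
S = H·P̄·Hᵀ + R = [74]
K = P̄·Hᵀ·S⁻¹ = [-19/74; -15/37; 25/74]
x' = x̄ + K·y = [18/37, 44/37, -160/37]
P' = (I − K·H)·P̄ = [231/74 -137/37 105/74; -137/37 401/37 -513/37; 105/74 -513/37 1817/74]

x' = [18/37, 44/37, -160/37]
P' = [231/74 -137/37 105/74; -137/37 401/37 -513/37; 105/74 -513/37 1817/74]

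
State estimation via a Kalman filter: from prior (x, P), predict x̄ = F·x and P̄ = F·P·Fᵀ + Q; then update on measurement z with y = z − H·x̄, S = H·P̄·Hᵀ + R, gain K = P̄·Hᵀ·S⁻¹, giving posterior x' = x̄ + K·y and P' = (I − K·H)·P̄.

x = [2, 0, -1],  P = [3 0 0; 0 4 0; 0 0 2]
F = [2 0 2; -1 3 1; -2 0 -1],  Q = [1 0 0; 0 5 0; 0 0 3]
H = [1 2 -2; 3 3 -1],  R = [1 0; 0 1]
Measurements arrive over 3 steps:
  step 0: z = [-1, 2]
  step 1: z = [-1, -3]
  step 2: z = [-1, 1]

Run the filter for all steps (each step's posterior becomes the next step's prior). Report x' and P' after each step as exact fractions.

step 0: x̄ = F·x = [2, -3, -3]
step 0: P̄ = F·P·Fᵀ + Q = [21 -2 -16; -2 46 4; -16 4 17]
step 0: y = z − H·x̄ = [-3, 2]
step 0: S = H·P̄·Hᵀ + R = [298 435; 435 657]
step 0: K = P̄·Hᵀ·S⁻¹ = [146/2187 439/6561; -602/2187 2474/6561; -1513/2187 2476/6561]
step 0: x' = x̄ + K·y = [12686/6561, -9317/6561, -1114/6561]
step 0: P' = (I − K·H)·P̄ = [84272/6561 -105230/6561 -63313/6561; -105230/6561 133226/6561 81514/6561; -63313/6561 81514/6561 52127/6561]
step 1: x̄ = F·x = [23144/6561, -4639/729, -8086/2187]
step 1: P̄ = F·P·Fᵀ + Q = [45653/6561 -22954/729 -20488/2187; -22954/729 32288/81 20984/243; -20488/2187 20984/243 17294/729]
step 1: y = z − H·x̄ = [5281/6561, 440/243]
step 1: S = H·P̄·Hᵀ + R = [6023078/6561 376987/243; 376987/243 23816/9]
step 1: K = P̄·Hᵀ·S⁻¹ = [493187/11336987 -7335411/147380831; -2725362/11336987 77303478/147380831; -7479498/11336987 68546448/147380831]
step 1: x' = x̄ + K·y = [511765895/147380831, -826403907/147380831, -499058432/147380831]
step 1: P' = (I − K·H)·P̄ = [793459839/147380831 -997095362/147380831 -603571158/147380831; -997095362/147380831 1293878368/147380831 813045540/147380831; -603571158/147380831 813045540/147380831 559876698/147380831]
step 2: x̄ = F·x = [25414926/147380831, -3490036048/147380831, -524473358/147380831]
step 2: P̄ = F·P·Fᵀ + Q = [732157715/147380831 -1571465214/147380831 -672165804/147380831; -1571465214/147380831 25803133732/147380831 5174049690/147380831; -672165804/147380831 5174049690/147380831 1761573915/147380831]
step 2: y = z − H·x̄ = [5758329623/147380831, 10016770839/147380831]
step 2: S = H·P̄·Hᵀ + R = [66148773974/147380831 109707999549/147380831; 109707999549/147380831 185428900601/147380831]
step 2: K = P̄·Hᵀ·S⁻¹ = [32197353992/1560917166083 -34586736927/1560917166083; -329264759086/1560917166083 763190617326/1560917166083; -1000910214831/1560917166083 691043249088/1560917166083]
step 2: x' = x̄ + K·y = [-823538892409/1560917166083, 2042554140592/1560917166083, 2305533602755/1560917166083]
step 2: P' = (I − K·H)·P̄ = [7554139969674/1560917166083 -9468017669054/1560917166083 -5707046361213/1560917166083; -9468017669054/1560917166083 12298933584752/1560917166083 7729557129768/1560917166083; -5707046361213/1560917166083 7729557129768/1560917166083 5376489056577/1560917166083]

step 0: x' = [12686/6561, -9317/6561, -1114/6561], P' = [84272/6561 -105230/6561 -63313/6561; -105230/6561 133226/6561 81514/6561; -63313/6561 81514/6561 52127/6561]
step 1: x' = [511765895/147380831, -826403907/147380831, -499058432/147380831], P' = [793459839/147380831 -997095362/147380831 -603571158/147380831; -997095362/147380831 1293878368/147380831 813045540/147380831; -603571158/147380831 813045540/147380831 559876698/147380831]
step 2: x' = [-823538892409/1560917166083, 2042554140592/1560917166083, 2305533602755/1560917166083], P' = [7554139969674/1560917166083 -9468017669054/1560917166083 -5707046361213/1560917166083; -9468017669054/1560917166083 12298933584752/1560917166083 7729557129768/1560917166083; -5707046361213/1560917166083 7729557129768/1560917166083 5376489056577/1560917166083]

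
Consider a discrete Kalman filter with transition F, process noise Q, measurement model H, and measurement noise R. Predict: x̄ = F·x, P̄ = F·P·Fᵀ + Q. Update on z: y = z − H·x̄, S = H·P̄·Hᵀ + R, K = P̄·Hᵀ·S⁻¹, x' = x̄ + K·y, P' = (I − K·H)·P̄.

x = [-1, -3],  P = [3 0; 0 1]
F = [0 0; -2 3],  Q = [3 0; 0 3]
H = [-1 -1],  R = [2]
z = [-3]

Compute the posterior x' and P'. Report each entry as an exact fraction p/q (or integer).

x' = [30/29, 37/29]
P' = [78/29 -72/29; -72/29 120/29]

x̄ = F·x = [0, -7]
P̄ = F·P·Fᵀ + Q = [3 0; 0 24]
y = z − H·x̄ = [-10]
S = H·P̄·Hᵀ + R = [29]
K = P̄·Hᵀ·S⁻¹ = [-3/29; -24/29]
x' = x̄ + K·y = [30/29, 37/29]
P' = (I − K·H)·P̄ = [78/29 -72/29; -72/29 120/29]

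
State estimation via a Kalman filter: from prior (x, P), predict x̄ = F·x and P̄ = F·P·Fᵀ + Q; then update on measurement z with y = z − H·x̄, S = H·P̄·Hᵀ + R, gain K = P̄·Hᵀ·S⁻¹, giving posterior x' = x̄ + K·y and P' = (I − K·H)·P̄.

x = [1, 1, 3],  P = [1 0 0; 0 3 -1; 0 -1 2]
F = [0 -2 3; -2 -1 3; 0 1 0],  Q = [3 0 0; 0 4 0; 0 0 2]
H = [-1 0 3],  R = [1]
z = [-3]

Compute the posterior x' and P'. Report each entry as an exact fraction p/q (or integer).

x̄ = F·x = [7, 6, 1]
P̄ = F·P·Fᵀ + Q = [45 33 -9; 33 35 -6; -9 -6 5]
y = z − H·x̄ = [1]
S = H·P̄·Hᵀ + R = [145]
K = P̄·Hᵀ·S⁻¹ = [-72/145; -51/145; 24/145]
x' = x̄ + K·y = [943/145, 819/145, 169/145]
P' = (I − K·H)·P̄ = [1341/145 1113/145 423/145; 1113/145 2474/145 354/145; 423/145 354/145 149/145]

x' = [943/145, 819/145, 169/145]
P' = [1341/145 1113/145 423/145; 1113/145 2474/145 354/145; 423/145 354/145 149/145]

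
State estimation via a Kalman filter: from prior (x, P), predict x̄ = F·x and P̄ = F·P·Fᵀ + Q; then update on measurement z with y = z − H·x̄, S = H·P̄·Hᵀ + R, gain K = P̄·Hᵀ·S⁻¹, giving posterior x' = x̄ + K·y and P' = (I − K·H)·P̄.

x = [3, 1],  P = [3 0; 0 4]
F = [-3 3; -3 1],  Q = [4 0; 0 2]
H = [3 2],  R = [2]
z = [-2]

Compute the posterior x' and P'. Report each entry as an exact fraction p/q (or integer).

x' = [1698/1205, -3784/1205]
P' = [2894/1205 -4062/1205; -4062/1205 6276/1205]

x̄ = F·x = [-6, -8]
P̄ = F·P·Fᵀ + Q = [67 39; 39 33]
y = z − H·x̄ = [32]
S = H·P̄·Hᵀ + R = [1205]
K = P̄·Hᵀ·S⁻¹ = [279/1205; 183/1205]
x' = x̄ + K·y = [1698/1205, -3784/1205]
P' = (I − K·H)·P̄ = [2894/1205 -4062/1205; -4062/1205 6276/1205]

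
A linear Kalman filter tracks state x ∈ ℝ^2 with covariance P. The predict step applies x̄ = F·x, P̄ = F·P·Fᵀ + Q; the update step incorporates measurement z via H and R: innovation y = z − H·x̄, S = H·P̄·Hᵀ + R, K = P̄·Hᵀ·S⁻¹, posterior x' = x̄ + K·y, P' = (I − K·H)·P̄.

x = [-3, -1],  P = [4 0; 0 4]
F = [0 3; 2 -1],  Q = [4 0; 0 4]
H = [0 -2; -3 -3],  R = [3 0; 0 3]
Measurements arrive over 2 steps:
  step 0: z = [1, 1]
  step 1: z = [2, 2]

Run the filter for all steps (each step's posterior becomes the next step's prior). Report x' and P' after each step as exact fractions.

step 0: x' = [219/1139, -659/1139], P' = [1192/1139 -820/1139; -820/1139 824/1139]
step 1: x' = [56695/423563, -356887/423563], P' = [415700/423563 -286896/423563; -286896/423563 292932/423563]

step 0: x̄ = F·x = [-3, -5]
step 0: P̄ = F·P·Fᵀ + Q = [40 -12; -12 24]
step 0: y = z − H·x̄ = [-9, -23]
step 0: S = H·P̄·Hᵀ + R = [99 72; 72 363]
step 0: K = P̄·Hᵀ·S⁻¹ = [1640/3417 -372/1139; -1648/3417 -4/1139]
step 0: x' = x̄ + K·y = [219/1139, -659/1139]
step 0: P' = (I − K·H)·P̄ = [1192/1139 -820/1139; -820/1139 824/1139]
step 1: x̄ = F·x = [-1977/1139, 1097/1139]
step 1: P̄ = F·P·Fᵀ + Q = [11972/1139 -7392/1139; -7392/1139 13428/1139]
step 1: y = z − H·x̄ = [4472/1139, -362/1139]
step 1: S = H·P̄·Hᵀ + R = [57129/1139 36216/1139; 36216/1139 98961/1139]
step 1: K = P̄·Hᵀ·S⁻¹ = [191264/423563 -128804/423563; -195288/423563 -6036/423563]
step 1: x' = x̄ + K·y = [56695/423563, -356887/423563]
step 1: P' = (I − K·H)·P̄ = [415700/423563 -286896/423563; -286896/423563 292932/423563]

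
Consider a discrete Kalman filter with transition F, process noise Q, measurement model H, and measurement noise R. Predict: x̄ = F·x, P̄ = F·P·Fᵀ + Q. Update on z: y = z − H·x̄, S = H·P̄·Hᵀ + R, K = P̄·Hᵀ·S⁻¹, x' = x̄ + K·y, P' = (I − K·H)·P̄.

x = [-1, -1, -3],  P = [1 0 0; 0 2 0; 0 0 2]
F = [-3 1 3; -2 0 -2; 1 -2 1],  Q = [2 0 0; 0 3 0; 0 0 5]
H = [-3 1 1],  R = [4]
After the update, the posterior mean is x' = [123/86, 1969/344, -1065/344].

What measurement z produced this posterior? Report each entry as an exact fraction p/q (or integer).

z = [-2]

x̄ = F·x = [-7, 8, -2]
P̄ = F·P·Fᵀ + Q = [31 -6 -1; -6 15 -6; -1 -6 16]
S = H·P̄·Hᵀ + R = [344]
K = P̄·Hᵀ·S⁻¹ = [-25/86; 27/344; 13/344]
x' − x̄ = [725/86, -783/344, -377/344] = K·y
y = (KᵀK)⁻¹·Kᵀ·(x' − x̄) = [-29]
z = y + H·x̄ = [-29] + [27] = [-2]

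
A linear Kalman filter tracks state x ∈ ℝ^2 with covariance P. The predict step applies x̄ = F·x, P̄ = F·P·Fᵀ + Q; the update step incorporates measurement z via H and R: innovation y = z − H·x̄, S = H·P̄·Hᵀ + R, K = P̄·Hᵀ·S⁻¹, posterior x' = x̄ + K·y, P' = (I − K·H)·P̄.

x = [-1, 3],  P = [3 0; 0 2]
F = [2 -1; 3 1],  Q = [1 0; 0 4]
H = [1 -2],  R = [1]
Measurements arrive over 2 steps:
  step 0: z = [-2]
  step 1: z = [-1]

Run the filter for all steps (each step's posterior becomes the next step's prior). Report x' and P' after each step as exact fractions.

step 0: x̄ = F·x = [-5, 0]
step 0: P̄ = F·P·Fᵀ + Q = [15 16; 16 33]
step 0: y = z − H·x̄ = [3]
step 0: S = H·P̄·Hᵀ + R = [84]
step 0: K = P̄·Hᵀ·S⁻¹ = [-17/84; -25/42]
step 0: x' = x̄ + K·y = [-157/28, -25/14]
step 0: P' = (I − K·H)·P̄ = [971/84 247/42; 247/42 68/21]
step 1: x̄ = F·x = [-66/7, -521/28]
step 1: P̄ = F·P·Fᵀ + Q = [566/21 1265/21; 1265/21 12311/84]
step 1: y = z − H·x̄ = [-403/14]
step 1: S = H·P̄·Hᵀ + R = [7838/21]
step 1: K = P̄·Hᵀ·S⁻¹ = [-982/3919; -9781/15676]
step 1: x' = x̄ + K·y = [-8683/3919, -20265/31352]
step 1: P' = (I − K·H)·P̄ = [13786/3919 7384/3919; 7384/3919 39317/31352]

step 0: x' = [-157/28, -25/14], P' = [971/84 247/42; 247/42 68/21]
step 1: x' = [-8683/3919, -20265/31352], P' = [13786/3919 7384/3919; 7384/3919 39317/31352]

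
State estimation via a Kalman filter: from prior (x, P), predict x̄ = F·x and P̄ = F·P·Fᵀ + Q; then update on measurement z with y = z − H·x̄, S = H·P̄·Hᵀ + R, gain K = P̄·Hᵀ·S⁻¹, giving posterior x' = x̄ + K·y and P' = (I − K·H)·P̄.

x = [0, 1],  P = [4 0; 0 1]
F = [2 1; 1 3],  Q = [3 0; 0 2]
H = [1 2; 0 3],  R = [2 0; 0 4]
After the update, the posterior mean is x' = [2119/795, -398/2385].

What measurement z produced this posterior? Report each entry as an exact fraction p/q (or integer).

x̄ = F·x = [1, 3]
P̄ = F·P·Fᵀ + Q = [20 11; 11 15]
S = H·P̄·Hᵀ + R = [126 123; 123 139]
K = P̄·Hᵀ·S⁻¹ = [593/795 -112/265; 164/2385 209/795]
x' − x̄ = [1324/795, -7553/2385] = K·y
y = (KᵀK)⁻¹·Kᵀ·(x' − x̄) = [-4, -11]
z = y + H·x̄ = [-4, -11] + [7, 9] = [3, -2]

z = [3, -2]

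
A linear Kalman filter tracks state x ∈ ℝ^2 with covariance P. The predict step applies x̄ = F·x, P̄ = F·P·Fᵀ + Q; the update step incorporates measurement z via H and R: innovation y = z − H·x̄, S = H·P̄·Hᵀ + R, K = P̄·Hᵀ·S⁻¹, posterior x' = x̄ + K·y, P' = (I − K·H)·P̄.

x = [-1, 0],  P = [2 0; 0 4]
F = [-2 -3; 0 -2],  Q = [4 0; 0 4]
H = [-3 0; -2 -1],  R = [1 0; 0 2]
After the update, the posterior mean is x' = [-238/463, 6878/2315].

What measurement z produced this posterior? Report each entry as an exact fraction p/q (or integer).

z = [2, -3]

x̄ = F·x = [2, 0]
P̄ = F·P·Fᵀ + Q = [48 24; 24 20]
S = H·P̄·Hᵀ + R = [433 360; 360 310]
K = P̄·Hᵀ·S⁻¹ = [-144/463 -12/463; 216/463 -1762/2315]
x' − x̄ = [-1164/463, 6878/2315] = K·y
y = (KᵀK)⁻¹·Kᵀ·(x' − x̄) = [8, 1]
z = y + H·x̄ = [8, 1] + [-6, -4] = [2, -3]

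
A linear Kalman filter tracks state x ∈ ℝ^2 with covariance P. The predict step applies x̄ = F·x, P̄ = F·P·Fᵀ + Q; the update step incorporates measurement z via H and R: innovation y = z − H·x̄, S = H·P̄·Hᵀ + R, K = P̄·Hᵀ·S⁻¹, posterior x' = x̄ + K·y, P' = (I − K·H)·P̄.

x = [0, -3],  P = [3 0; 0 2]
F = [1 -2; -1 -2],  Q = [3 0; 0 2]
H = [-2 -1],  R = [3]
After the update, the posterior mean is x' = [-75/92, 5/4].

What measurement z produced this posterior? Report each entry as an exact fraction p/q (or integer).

x̄ = F·x = [6, 6]
P̄ = F·P·Fᵀ + Q = [14 5; 5 13]
S = H·P̄·Hᵀ + R = [92]
K = P̄·Hᵀ·S⁻¹ = [-33/92; -1/4]
x' − x̄ = [-627/92, -19/4] = K·y
y = (KᵀK)⁻¹·Kᵀ·(x' − x̄) = [19]
z = y + H·x̄ = [19] + [-18] = [1]

z = [1]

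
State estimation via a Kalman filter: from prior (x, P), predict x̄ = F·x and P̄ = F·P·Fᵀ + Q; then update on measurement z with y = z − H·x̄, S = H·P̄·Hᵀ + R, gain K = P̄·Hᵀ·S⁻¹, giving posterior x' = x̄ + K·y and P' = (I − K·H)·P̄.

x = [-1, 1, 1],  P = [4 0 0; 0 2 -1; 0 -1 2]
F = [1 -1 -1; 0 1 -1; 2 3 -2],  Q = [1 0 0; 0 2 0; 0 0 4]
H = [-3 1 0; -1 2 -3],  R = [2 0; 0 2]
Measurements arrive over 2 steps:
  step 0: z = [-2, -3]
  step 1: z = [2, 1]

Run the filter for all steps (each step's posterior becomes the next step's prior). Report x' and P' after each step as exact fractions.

step 0: x̄ = F·x = [-3, 0, -1]
step 0: P̄ = F·P·Fᵀ + Q = [7 0 7; 0 8 15; 7 15 58]
step 0: y = z − H·x̄ = [-11, -9]
step 0: S = H·P̄·Hᵀ + R = [73 55; 55 425]
step 0: K = P̄·Hᵀ·S⁻¹ = [-211/800 -127/4000; 999/5600 -2557/28000; 1151/5600 -10693/28000]
step 0: x' = x̄ + K·y = [187/1000, -7983/7000, 1233/7000]
step 0: P' = (I − K·H)·P̄ = [2289/4000 4757/4000 2493/4000; 4757/4000 109887/28000 63863/28000; 2493/4000 63863/28000 43887/28000]
step 1: x̄ = F·x = [8059/7000, -1152/875, -23797/7000]
step 1: P̄ = F·P·Fᵀ + Q = [224023/28000 -6269/3500 -310209/28000; -6269/3500 2564/875 16227/3500; -310209/28000 16227/3500 834247/28000]
step 1: y = z − H·x̄ = [47393/7000, -379/70]
step 1: S = H·P̄·Hᵀ + R = [2455167/28000 -19941/280; -19941/280 2449/14]
step 1: K = P̄·Hᵀ·S⁻¹ = [-83157701/287463327 576034/95821109; 28194224/287463327 398702/95821109; 15948261/95821109 -31320987/95821109]
step 1: x' = x̄ + K·y = [-241417291/287463327, -194055083/287463327, -48193370/95821109]
step 1: P' = (I − K·H)·P̄ = [117586096/287463327 186442886/287463327 27982608/95821109; 186442886/287463327 615717106/287463327 115844346/95821109; 27982608/95821109 115844346/95821109 88782686/95821109]

step 0: x' = [187/1000, -7983/7000, 1233/7000], P' = [2289/4000 4757/4000 2493/4000; 4757/4000 109887/28000 63863/28000; 2493/4000 63863/28000 43887/28000]
step 1: x' = [-241417291/287463327, -194055083/287463327, -48193370/95821109], P' = [117586096/287463327 186442886/287463327 27982608/95821109; 186442886/287463327 615717106/287463327 115844346/95821109; 27982608/95821109 115844346/95821109 88782686/95821109]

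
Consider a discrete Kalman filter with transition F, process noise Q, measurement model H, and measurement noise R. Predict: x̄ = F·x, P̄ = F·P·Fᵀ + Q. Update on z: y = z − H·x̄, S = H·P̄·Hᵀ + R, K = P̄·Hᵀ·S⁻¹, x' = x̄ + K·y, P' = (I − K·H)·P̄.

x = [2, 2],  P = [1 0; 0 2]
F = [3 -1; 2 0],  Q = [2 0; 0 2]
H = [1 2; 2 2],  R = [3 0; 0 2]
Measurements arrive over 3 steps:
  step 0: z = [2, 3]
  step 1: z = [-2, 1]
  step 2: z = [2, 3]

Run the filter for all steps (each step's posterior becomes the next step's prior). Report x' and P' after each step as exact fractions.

step 0: x̄ = F·x = [4, 4]
step 0: P̄ = F·P·Fᵀ + Q = [13 6; 6 6]
step 0: y = z − H·x̄ = [-10, -13]
step 0: S = H·P̄·Hᵀ + R = [64 86; 86 126]
step 0: K = P̄·Hᵀ·S⁻¹ = [-59/334 141/334; 51/167 -3/167]
step 0: x' = x̄ + K·y = [93/334, 197/167]
step 0: P' = (I − K·H)·P̄ = [459/334 -159/167; -159/167 156/167]
step 1: x̄ = F·x = [-115/334, 93/167]
step 1: P̄ = F·P·Fᵀ + Q = [7019/334 1695/167; 1695/167 1252/167]
step 1: y = z − H·x̄ = [-925/334, 96/167]
step 1: S = H·P̄·Hᵀ + R = [31597/334 22197/167; 22197/167 32940/167]
step 1: K = P̄·Hᵀ·S⁻¹ = [-7543/55281 67655/165843; 14942/55281 -532/165843]
step 1: x' = x̄ + K·y = [4940/18427, -3566/18427]
step 1: P' = (I − K·H)·P̄ = [203197/165843 -135542/165843; -135542/165843 135010/165843]
step 2: x̄ = F·x = [18386/18427, 9880/18427]
step 2: P̄ = F·P·Fᵀ + Q = [3108721/165843 1490266/165843; 1490266/165843 1144474/165843]
step 2: y = z − H·x̄ = [-1292/18427, -1251/18427]
step 2: S = H·P̄·Hᵀ + R = [1571690/18427 6578978/55281; 6578978/55281 29266594/165843]
step 2: K = P̄·Hᵀ·S⁻¹ = [-1433417/10524392 29920133/73670744; 1421599/5262196 -78683/36835372]
step 2: x' = x̄ + K·y = [72179087/73670744, 19057631/36835372]
step 2: P' = (I − K·H)·P̄ = [89942023/73670744 -30010945/36835372; -30010945/36835372 14966131/18417686]

step 0: x' = [93/334, 197/167], P' = [459/334 -159/167; -159/167 156/167]
step 1: x' = [4940/18427, -3566/18427], P' = [203197/165843 -135542/165843; -135542/165843 135010/165843]
step 2: x' = [72179087/73670744, 19057631/36835372], P' = [89942023/73670744 -30010945/36835372; -30010945/36835372 14966131/18417686]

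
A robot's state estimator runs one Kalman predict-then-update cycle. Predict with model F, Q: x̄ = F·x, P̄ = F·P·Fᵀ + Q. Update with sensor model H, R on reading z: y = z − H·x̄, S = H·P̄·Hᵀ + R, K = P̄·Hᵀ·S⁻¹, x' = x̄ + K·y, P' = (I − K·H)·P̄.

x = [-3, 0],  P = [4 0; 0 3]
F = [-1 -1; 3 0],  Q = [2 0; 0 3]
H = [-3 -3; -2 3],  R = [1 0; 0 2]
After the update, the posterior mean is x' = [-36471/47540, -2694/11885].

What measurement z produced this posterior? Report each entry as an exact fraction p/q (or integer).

x̄ = F·x = [3, -9]
P̄ = F·P·Fᵀ + Q = [9 -12; -12 39]
S = H·P̄·Hᵀ + R = [217 -261; -261 533]
K = P̄·Hᵀ·S⁻¹ = [-9297/47540 -9369/47540; -1593/11885 2364/11885]
x' − x̄ = [-179091/47540, 104271/11885] = K·y
y = (KᵀK)⁻¹·Kᵀ·(x' − x̄) = [-15, 34]
z = y + H·x̄ = [-15, 34] + [18, -33] = [3, 1]

z = [3, 1]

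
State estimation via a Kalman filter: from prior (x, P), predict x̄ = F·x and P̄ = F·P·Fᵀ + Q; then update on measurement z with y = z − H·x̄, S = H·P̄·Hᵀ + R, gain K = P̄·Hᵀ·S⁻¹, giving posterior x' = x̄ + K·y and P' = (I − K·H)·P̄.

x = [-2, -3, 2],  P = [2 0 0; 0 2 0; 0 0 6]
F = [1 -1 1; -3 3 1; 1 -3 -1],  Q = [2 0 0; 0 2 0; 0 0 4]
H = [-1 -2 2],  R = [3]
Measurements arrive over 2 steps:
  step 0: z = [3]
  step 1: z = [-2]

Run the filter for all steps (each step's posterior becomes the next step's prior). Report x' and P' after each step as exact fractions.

step 0: x' = [511/173, 111/173, 629/173], P' = [6212/519 -2546/519 566/519; -2546/519 2672/519 1186/519; 566/519 1186/519 1646/519]
step 1: x' = [7205157/1166825, -439687/106075, -2402797/1166825], P' = [14046484/1166825 -1006594/106075 -3894114/1166825; -1006594/106075 1080344/106075 524574/106075; -3894114/1166825 524574/106075 4197594/1166825]

step 0: x̄ = F·x = [3, -1, 5]
step 0: P̄ = F·P·Fᵀ + Q = [12 -6 2; -6 44 -30; 2 -30 30]
step 0: y = z − H·x̄ = [-6]
step 0: S = H·P̄·Hᵀ + R = [519]
step 0: K = P̄·Hᵀ·S⁻¹ = [4/519; -142/519; 118/519]
step 0: x' = x̄ + K·y = [511/173, 111/173, 629/173]
step 0: P' = (I − K·H)·P̄ = [6212/519 -2546/519 566/519; -2546/519 2672/519 1186/519; 566/519 1186/519 1646/519]
step 1: x̄ = F·x = [1029/173, -571/173, -451/173]
step 1: P̄ = F·P·Fᵀ + Q = [5140/173 -13014/173 6798/173; -13014/173 132188/519 -26578/173; 6798/173 -26578/173 18414/173]
step 1: y = z − H·x̄ = [443/173]
step 1: S = H·P̄·Hᵀ + R = [1166825/519]
step 1: K = P̄·Hᵀ·S⁻¹ = [103452/1166825; -34982/106075; 249558/1166825]
step 1: x' = x̄ + K·y = [7205157/1166825, -439687/106075, -2402797/1166825]
step 1: P' = (I − K·H)·P̄ = [14046484/1166825 -1006594/106075 -3894114/1166825; -1006594/106075 1080344/106075 524574/106075; -3894114/1166825 524574/106075 4197594/1166825]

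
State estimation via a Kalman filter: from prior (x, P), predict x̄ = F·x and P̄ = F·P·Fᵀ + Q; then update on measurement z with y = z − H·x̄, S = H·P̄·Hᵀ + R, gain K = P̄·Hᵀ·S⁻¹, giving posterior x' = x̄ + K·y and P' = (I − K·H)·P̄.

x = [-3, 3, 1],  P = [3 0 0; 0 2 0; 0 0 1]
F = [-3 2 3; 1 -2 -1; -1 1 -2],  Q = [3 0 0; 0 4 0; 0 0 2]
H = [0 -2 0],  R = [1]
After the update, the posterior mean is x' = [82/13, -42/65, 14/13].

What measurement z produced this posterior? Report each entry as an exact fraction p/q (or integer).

z = [1]

x̄ = F·x = [18, -10, 4]
P̄ = F·P·Fᵀ + Q = [47 -20 7; -20 16 -5; 7 -5 11]
S = H·P̄·Hᵀ + R = [65]
K = P̄·Hᵀ·S⁻¹ = [8/13; -32/65; 2/13]
x' − x̄ = [-152/13, 608/65, -38/13] = K·y
y = (KᵀK)⁻¹·Kᵀ·(x' − x̄) = [-19]
z = y + H·x̄ = [-19] + [20] = [1]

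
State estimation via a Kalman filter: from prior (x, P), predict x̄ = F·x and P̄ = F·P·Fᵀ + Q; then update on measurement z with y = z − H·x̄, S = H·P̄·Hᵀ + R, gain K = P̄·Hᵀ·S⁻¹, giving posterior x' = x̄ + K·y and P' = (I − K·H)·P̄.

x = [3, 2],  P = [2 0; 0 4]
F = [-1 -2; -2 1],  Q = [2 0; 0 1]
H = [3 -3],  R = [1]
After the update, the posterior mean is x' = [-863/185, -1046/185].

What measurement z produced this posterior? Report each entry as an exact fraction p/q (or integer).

z = [3]

x̄ = F·x = [-7, -4]
P̄ = F·P·Fᵀ + Q = [20 -4; -4 13]
S = H·P̄·Hᵀ + R = [370]
K = P̄·Hᵀ·S⁻¹ = [36/185; -51/370]
x' − x̄ = [432/185, -306/185] = K·y
y = (KᵀK)⁻¹·Kᵀ·(x' − x̄) = [12]
z = y + H·x̄ = [12] + [-9] = [3]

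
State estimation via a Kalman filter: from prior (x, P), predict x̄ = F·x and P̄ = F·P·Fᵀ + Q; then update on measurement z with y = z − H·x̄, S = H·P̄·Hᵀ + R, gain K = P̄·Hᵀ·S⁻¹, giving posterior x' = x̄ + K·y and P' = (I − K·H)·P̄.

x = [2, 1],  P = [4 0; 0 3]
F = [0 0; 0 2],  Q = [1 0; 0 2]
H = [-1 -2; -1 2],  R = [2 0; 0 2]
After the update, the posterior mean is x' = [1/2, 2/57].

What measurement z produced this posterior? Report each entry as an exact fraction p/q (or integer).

z = [-1, -1]

x̄ = F·x = [0, 2]
P̄ = F·P·Fᵀ + Q = [1 0; 0 14]
S = H·P̄·Hᵀ + R = [59 -55; -55 59]
K = P̄·Hᵀ·S⁻¹ = [-1/4 -1/4; -14/57 14/57]
x' − x̄ = [1/2, -112/57] = K·y
y = (KᵀK)⁻¹·Kᵀ·(x' − x̄) = [3, -5]
z = y + H·x̄ = [3, -5] + [-4, 4] = [-1, -1]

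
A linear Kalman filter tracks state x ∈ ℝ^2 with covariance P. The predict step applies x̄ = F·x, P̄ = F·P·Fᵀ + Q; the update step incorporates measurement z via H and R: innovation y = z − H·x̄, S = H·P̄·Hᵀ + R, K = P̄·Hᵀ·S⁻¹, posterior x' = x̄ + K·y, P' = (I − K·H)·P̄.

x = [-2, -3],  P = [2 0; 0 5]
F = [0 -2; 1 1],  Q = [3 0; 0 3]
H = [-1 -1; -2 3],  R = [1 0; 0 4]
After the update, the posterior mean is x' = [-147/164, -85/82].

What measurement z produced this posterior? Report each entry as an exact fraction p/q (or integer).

x̄ = F·x = [6, -5]
P̄ = F·P·Fᵀ + Q = [23 -10; -10 10]
S = H·P̄·Hᵀ + R = [14 26; 26 306]
K = P̄·Hᵀ·S⁻¹ = [-91/164 -33/164; -325/902 175/902]
x' − x̄ = [-1131/164, 325/82] = K·y
y = (KᵀK)⁻¹·Kᵀ·(x' − x̄) = [3, 26]
z = y + H·x̄ = [3, 26] + [-1, -27] = [2, -1]

z = [2, -1]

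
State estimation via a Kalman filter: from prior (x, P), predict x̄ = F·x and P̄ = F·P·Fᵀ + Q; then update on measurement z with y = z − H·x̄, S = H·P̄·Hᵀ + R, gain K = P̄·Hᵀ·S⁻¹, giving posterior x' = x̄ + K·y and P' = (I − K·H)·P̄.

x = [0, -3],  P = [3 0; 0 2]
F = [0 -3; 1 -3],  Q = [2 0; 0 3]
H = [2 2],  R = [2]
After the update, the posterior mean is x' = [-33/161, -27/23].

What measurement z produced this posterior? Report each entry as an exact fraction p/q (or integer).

z = [-3]

x̄ = F·x = [9, 9]
P̄ = F·P·Fᵀ + Q = [20 18; 18 24]
S = H·P̄·Hᵀ + R = [322]
K = P̄·Hᵀ·S⁻¹ = [38/161; 6/23]
x' − x̄ = [-1482/161, -234/23] = K·y
y = (KᵀK)⁻¹·Kᵀ·(x' − x̄) = [-39]
z = y + H·x̄ = [-39] + [36] = [-3]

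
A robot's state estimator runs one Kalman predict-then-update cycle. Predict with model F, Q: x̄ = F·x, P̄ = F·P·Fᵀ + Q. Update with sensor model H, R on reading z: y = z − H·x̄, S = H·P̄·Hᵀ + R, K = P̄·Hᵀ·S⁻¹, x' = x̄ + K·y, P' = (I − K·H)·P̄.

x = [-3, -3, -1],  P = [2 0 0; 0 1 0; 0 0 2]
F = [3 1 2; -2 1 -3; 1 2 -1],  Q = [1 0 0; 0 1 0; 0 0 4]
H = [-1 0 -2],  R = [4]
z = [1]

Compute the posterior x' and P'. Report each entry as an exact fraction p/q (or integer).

x' = [-25/8, 47/32, 11/24]
P' = [29/2 -139/8 -13/2; -139/8 821/32 67/8; -13/2 67/8 23/6]

x̄ = F·x = [-14, 6, -8]
P̄ = F·P·Fᵀ + Q = [28 -23 4; -23 28 4; 4 4 12]
y = z − H·x̄ = [-29]
S = H·P̄·Hᵀ + R = [96]
K = P̄·Hᵀ·S⁻¹ = [-3/8; 5/32; -7/24]
x' = x̄ + K·y = [-25/8, 47/32, 11/24]
P' = (I − K·H)·P̄ = [29/2 -139/8 -13/2; -139/8 821/32 67/8; -13/2 67/8 23/6]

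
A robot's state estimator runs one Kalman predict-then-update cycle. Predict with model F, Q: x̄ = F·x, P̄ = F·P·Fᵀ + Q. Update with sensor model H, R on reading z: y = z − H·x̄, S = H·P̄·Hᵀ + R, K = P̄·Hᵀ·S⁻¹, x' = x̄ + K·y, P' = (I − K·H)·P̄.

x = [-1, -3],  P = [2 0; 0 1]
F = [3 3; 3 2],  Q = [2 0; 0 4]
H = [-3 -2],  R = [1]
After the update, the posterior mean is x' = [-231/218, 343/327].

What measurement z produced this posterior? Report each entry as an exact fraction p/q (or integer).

z = [1]

x̄ = F·x = [-12, -9]
P̄ = F·P·Fᵀ + Q = [29 24; 24 26]
S = H·P̄·Hᵀ + R = [654]
K = P̄·Hᵀ·S⁻¹ = [-45/218; -62/327]
x' − x̄ = [2385/218, 3286/327] = K·y
y = (KᵀK)⁻¹·Kᵀ·(x' − x̄) = [-53]
z = y + H·x̄ = [-53] + [54] = [1]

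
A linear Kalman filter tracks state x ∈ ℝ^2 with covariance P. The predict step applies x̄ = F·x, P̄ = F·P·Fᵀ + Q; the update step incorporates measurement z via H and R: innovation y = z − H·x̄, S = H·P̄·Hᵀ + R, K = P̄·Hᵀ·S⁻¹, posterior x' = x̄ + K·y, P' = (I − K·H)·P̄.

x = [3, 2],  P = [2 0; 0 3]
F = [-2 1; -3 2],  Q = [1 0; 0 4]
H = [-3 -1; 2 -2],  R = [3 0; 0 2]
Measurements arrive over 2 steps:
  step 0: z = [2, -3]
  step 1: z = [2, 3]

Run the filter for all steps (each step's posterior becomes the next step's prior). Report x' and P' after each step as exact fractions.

step 0: x' = [-2704/3001, 1675/3001], P' = [624/3001 306/3001; 306/3001 1362/3001]
step 1: x' = [6785/73077, -30794/24359], P' = [228193/1169232 17255/194872; 17255/194872 42579/97436]

step 0: x̄ = F·x = [-4, -5]
step 0: P̄ = F·P·Fᵀ + Q = [12 18; 18 34]
step 0: y = z − H·x̄ = [-15, -5]
step 0: S = H·P̄·Hᵀ + R = [253 68; 68 42]
step 0: K = P̄·Hᵀ·S⁻¹ = [-726/3001 318/3001; -760/3001 -1056/3001]
step 0: x' = x̄ + K·y = [-2704/3001, 1675/3001]
step 0: P' = (I − K·H)·P̄ = [624/3001 306/3001; 306/3001 1362/3001]
step 1: x̄ = F·x = [7083/3001, 11462/3001]
step 1: P̄ = F·P·Fᵀ + Q = [5635/3001 4326/3001; 4326/3001 19396/3001]
step 1: y = z − H·x̄ = [38713/3001, 17761/3001]
step 1: S = H·P̄·Hᵀ + R = [105070/3001 22286/3001; 22286/3001 71518/3001]
step 1: K = P̄·Hᵀ·S⁻¹ = [-262703/1169232 124663/1169232; -45641/194872 -67903/194872]
step 1: x' = x̄ + K·y = [6785/73077, -30794/24359]
step 1: P' = (I − K·H)·P̄ = [228193/1169232 17255/194872; 17255/194872 42579/97436]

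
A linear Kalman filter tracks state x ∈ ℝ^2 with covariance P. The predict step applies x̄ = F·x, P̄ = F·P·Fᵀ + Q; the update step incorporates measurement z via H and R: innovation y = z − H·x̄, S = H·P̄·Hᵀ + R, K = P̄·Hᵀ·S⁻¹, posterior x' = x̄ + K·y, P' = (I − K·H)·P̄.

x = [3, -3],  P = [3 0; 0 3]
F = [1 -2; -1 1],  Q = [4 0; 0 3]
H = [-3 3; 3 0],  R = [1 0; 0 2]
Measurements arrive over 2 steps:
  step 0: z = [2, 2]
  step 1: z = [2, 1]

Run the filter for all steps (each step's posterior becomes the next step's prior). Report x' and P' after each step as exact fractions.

step 0: x' = [4548/8291, 9465/8291], P' = [1658/8291 1602/8291; 1602/8291 2448/8291]
step 1: x' = [592626/2791477, 4834761/5582954], P' = [551930/2791477 531953/2791477; 531953/2791477 812128/2791477]

step 0: x̄ = F·x = [9, -6]
step 0: P̄ = F·P·Fᵀ + Q = [19 -9; -9 9]
step 0: y = z − H·x̄ = [47, -25]
step 0: S = H·P̄·Hᵀ + R = [415 -252; -252 173]
step 0: K = P̄·Hᵀ·S⁻¹ = [-168/8291 2487/8291; 2538/8291 2403/8291]
step 0: x' = x̄ + K·y = [4548/8291, 9465/8291]
step 0: P' = (I − K·H)·P̄ = [1658/8291 1602/8291; 1602/8291 2448/8291]
step 1: x̄ = F·x = [-14382/8291, 4917/8291]
step 1: P̄ = F·P·Fᵀ + Q = [38206/8291 -1748/8291; -1748/8291 25775/8291]
step 1: y = z − H·x̄ = [-41315/8291, 51437/8291]
step 1: S = H·P̄·Hᵀ + R = [615584/8291 -359586/8291; -359586/8291 360436/8291]
step 1: K = P̄·Hᵀ·S⁻¹ = [-59931/2791477 827895/2791477; 840525/2791477 1595859/5582954]
step 1: x' = x̄ + K·y = [592626/2791477, 4834761/5582954]
step 1: P' = (I − K·H)·P̄ = [551930/2791477 531953/2791477; 531953/2791477 812128/2791477]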